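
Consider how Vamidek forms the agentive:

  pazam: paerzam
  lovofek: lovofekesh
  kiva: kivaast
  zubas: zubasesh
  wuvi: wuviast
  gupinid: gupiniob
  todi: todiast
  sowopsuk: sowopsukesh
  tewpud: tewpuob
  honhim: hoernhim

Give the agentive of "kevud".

tewpud and sowopsuk both have last vowel 'u' yet inflect differently (tewpuob, sowopsukesh), so the last vowel is not what conditions the rule; the final letter is.
"kevud" ends in -d. The stems ending in -d (tewpud → tewpuob, gupinid → gupiniob) drop the final letter and add -ob.
So kevud → kevuob.

kevuob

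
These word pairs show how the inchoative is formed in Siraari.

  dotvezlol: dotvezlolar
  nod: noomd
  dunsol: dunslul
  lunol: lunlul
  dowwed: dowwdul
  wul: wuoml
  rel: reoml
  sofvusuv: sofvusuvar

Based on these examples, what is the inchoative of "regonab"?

rel and lunol both end in -l yet inflect differently (reoml, lunlul), so the final letter is not what conditions the rule; the number of vowels is.
"regonab" has 3 vowels. The stems with 3 vowels (sofvusuv → sofvusuvar, dotvezlol → dotvezlolar) add -ar.
The other patterns: stems with 1 vowel insert -om- after the first vowel; stems with 2 vowels delete the last vowel and add -ul.
So regonab → regonabar.

regonabar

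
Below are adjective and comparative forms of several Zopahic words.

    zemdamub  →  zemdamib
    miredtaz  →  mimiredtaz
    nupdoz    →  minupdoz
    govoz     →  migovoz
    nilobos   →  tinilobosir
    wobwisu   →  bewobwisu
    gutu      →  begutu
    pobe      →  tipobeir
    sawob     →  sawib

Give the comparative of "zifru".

bezifru

sawob and govoz both have last vowel 'o' yet inflect differently (sawib, migovoz), so the last vowel is not what conditions the rule; the final letter is.
"zifru" ends in -u. The stems ending in -u (gutu → begutu, wobwisu → bewobwisu) add the prefix be-.
The other patterns: stems ending in -b change the last vowel to 'i'; stems ending in -z add the prefix mi-; stems ending in -e or -s add ti- … -ir around the stem.
So zifru → bezifru.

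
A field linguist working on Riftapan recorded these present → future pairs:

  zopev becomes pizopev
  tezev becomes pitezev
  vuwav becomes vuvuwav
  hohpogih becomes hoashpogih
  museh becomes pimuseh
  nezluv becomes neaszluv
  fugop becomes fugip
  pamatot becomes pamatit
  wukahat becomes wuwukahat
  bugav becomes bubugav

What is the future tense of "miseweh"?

pimiseweh

zopev and vuwav both end in -v yet inflect differently (pizopev, vuvuwav), so the final letter is not what conditions the rule; the last vowel is.
"miseweh" has last vowel 'e'. The stems whose last vowel is 'e' (zopev → pizopev, tezev → pitezev, museh → pimuseh) add the prefix pi-.
So miseweh → pimiseweh.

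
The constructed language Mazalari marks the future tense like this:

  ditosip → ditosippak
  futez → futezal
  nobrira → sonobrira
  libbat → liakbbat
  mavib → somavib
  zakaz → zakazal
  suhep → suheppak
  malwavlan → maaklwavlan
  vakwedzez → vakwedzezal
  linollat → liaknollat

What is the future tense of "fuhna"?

sofuhna

suhep and vakwedzez both have last vowel 'e' yet inflect differently (suheppak, vakwedzezal), so the last vowel is not what conditions the rule; the final letter is.
"fuhna" ends in -a. The one such stem in the data (nobrira → sonobrira) adds the prefix so-, so the same rule applies.
So fuhna → sofuhna.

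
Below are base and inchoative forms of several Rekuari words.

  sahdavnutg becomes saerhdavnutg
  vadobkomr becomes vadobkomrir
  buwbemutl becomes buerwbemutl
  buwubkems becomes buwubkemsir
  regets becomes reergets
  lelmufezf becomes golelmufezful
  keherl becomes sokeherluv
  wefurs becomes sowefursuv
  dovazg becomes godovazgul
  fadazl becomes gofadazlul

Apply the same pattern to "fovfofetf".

foervfofetf

fadazl and keherl both end in -l yet inflect differently (gofadazlul, sokeherluv), so the final letter is not what conditions the rule; the second-to-last letter is.
"fovfofetf" has second-to-last letter 't'. The stems whose second-to-last letter is 't' (sahdavnutg → saerhdavnutg, buwbemutl → buerwbemutl, regets → reergets) insert -er- after the first vowel.
The other patterns: stems whose second-to-last letter is 'z' add go- … -ul around the stem; stems whose second-to-last letter is 'r' add so- … -uv around the stem; stems whose second-to-last letter is 'm' add -ir.
So fovfofetf → foervfofetf.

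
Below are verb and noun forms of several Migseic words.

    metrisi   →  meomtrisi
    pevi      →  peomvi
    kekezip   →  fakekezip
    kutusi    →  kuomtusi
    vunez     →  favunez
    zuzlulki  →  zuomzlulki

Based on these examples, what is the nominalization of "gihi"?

giomhi

pevi and kekezip both have last vowel 'i' yet inflect differently (peomvi, fakekezip), so the last vowel is not what conditions the rule; the final letter is.
"gihi" ends in -i. The stems ending in -i (pevi → peomvi, kutusi → kuomtusi, zuzlulki → zuomzlulki) insert -om- after the first vowel.
So gihi → giomhi.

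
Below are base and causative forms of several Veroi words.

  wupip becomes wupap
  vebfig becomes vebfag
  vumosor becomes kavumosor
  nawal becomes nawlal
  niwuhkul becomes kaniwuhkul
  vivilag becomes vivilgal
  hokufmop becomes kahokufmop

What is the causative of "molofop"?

"molofop" has last vowel 'o'. The stems whose last vowel is 'o' (hokufmop → kahokufmop, vumosor → kavumosor) add the prefix ka-.
The other patterns: stems whose last vowel is 'i' change the last vowel to 'a'; stems whose last vowel is 'a' delete the last vowel and add -al.
So molofop → kamolofop.

kamolofop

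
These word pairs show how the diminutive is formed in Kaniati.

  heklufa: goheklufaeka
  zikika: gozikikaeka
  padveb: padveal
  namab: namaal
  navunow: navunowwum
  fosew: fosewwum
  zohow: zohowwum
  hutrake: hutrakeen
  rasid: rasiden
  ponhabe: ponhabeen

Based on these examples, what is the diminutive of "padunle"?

heklufa and namab both have last vowel 'a' yet inflect differently (goheklufaeka, namaal), so the last vowel is not what conditions the rule; the final letter is.
"padunle" ends in -e. The stems ending in -e (hutrake → hutrakeen, ponhabe → ponhabeen) add -en.
The other patterns: stems ending in -a add go- … -eka around the stem; stems ending in -b drop the final letter and add -al; stems ending in -w double the final consonant and add -um.
So padunle → padunleen.

padunleen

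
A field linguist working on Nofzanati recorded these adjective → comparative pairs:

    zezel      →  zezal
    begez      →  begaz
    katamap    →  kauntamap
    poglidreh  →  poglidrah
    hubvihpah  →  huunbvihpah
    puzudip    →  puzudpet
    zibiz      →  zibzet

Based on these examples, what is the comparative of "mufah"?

begez and zibiz both end in -z yet inflect differently (begaz, zibzet), so the final letter is not what conditions the rule; the last vowel is.
"mufah" has last vowel 'a'. The stems whose last vowel is 'a' (hubvihpah → huunbvihpah, katamap → kauntamap) insert -un- after the first vowel.
So mufah → muunfah.

muunfah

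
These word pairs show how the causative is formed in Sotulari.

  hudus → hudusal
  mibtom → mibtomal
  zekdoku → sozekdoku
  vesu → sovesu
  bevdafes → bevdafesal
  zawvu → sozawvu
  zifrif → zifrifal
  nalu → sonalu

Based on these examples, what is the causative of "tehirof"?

nalu and hudus both have last vowel 'u' yet inflect differently (sonalu, hudusal), so the last vowel is not what conditions the rule; the final letter is.
"tehirof" ends in -f. The one such stem in the data (zifrif → zifrifal) adds -al, so the same rule applies.
The other pattern: stems ending in -u add the prefix so-.
So tehirof → tehirofal.

tehirofal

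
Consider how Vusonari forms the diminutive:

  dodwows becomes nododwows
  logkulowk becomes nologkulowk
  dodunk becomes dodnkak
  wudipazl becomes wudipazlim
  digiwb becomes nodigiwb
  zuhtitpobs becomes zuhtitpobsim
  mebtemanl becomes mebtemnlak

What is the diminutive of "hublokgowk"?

nohublokgowk

"hublokgowk" has second-to-last letter 'w'. The stems whose second-to-last letter is 'w' (logkulowk → nologkulowk, digiwb → nodigiwb, dodwows → nododwows) add the prefix no-.
The other patterns: stems whose second-to-last letter is 'n' delete the last vowel and add -ak; stems whose second-to-last letter is 'b' or 'z' add -im.
So hublokgowk → nohublokgowk.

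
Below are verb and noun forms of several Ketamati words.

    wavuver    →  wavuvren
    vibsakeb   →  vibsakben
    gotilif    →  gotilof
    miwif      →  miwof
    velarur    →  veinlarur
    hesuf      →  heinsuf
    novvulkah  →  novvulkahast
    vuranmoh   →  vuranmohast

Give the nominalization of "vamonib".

wavuver and velarur both end in -r yet inflect differently (wavuvren, veinlarur), so the final letter is not what conditions the rule; the last vowel is.
"vamonib" has last vowel 'i'. The stems whose last vowel is 'i' (gotilif → gotilof, miwif → miwof) change the last vowel to 'o'.
The other patterns: stems whose last vowel is 'e' delete the last vowel and add -en; stems whose last vowel is 'u' insert -in- after the first vowel; stems whose last vowel is 'a' or 'o' add -ast.
So vamonib → vamonob.

vamonob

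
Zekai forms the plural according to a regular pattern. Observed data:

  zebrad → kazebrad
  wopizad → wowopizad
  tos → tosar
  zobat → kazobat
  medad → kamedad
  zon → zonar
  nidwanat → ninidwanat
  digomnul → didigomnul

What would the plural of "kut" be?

zobat and nidwanat both end in -t yet inflect differently (kazobat, ninidwanat), so the final letter is not what conditions the rule; the number of vowels is.
"kut" has 1 vowel. The stems with 1 vowel (tos → tosar, zon → zonar) add -ar.
The other patterns: stems with 2 vowels add the prefix ka-; stems with 3 vowels repeat the first consonant+vowel as a prefix.
So kut → kutar.

kutar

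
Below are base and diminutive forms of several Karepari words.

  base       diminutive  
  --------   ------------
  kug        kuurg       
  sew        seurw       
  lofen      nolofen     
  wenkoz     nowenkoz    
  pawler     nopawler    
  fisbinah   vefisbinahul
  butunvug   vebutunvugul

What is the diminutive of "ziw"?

ziurw

kug and butunvug both end in -g yet inflect differently (kuurg, vebutunvugul), so the final letter is not what conditions the rule; the number of vowels is.
"ziw" has 1 vowel. The stems with 1 vowel (kug → kuurg, sew → seurw) insert -ur- after the first vowel.
The other patterns: stems with 2 vowels add the prefix no-; stems with 3 vowels add ve- … -ul around the stem.
So ziw → ziurw.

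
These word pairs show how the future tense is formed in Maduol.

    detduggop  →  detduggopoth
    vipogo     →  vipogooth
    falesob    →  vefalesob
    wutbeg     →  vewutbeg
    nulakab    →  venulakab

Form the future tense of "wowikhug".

detduggop and falesob both have last vowel 'o' yet inflect differently (detduggopoth, vefalesob), so the last vowel is not what conditions the rule; the final letter is.
"wowikhug" ends in -g. The one such stem in the data (wutbeg → vewutbeg) adds the prefix ve-, so the same rule applies.
The other pattern: stems ending in -o or -p add -oth.
So wowikhug → vewowikhug.

vewowikhug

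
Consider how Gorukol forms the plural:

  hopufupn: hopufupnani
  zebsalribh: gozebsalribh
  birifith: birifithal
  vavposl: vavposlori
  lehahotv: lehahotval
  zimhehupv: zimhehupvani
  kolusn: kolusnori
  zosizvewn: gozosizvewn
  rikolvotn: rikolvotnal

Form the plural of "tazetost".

tazetostori

rikolvotn and kolusn both end in -n yet inflect differently (rikolvotnal, kolusnori), so the final letter is not what conditions the rule; the second-to-last letter is.
"tazetost" has second-to-last letter 's'. The stems whose second-to-last letter is 's' (vavposl → vavposlori, kolusn → kolusnori) add -ori.
So tazetost → tazetostori.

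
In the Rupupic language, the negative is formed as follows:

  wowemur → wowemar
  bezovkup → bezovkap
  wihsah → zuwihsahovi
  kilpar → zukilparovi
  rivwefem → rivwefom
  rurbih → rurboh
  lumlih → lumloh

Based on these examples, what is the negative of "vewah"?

wowemur and kilpar both end in -r yet inflect differently (wowemar, zukilparovi), so the final letter is not what conditions the rule; the last vowel is.
"vewah" has last vowel 'a'. The stems whose last vowel is 'a' (wihsah → zuwihsahovi, kilpar → zukilparovi) add zu- … -ovi around the stem.
The other patterns: stems whose last vowel is 'u' change the last vowel to 'a'; stems whose last vowel is 'e' or 'i' change the last vowel to 'o'.
So vewah → zuvewahovi.

zuvewahovi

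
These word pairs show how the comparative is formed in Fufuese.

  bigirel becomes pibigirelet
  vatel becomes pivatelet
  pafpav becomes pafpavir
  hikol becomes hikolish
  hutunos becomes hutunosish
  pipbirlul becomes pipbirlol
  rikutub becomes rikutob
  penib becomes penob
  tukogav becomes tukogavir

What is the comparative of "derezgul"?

derezgol

pipbirlul and bigirel both end in -l yet inflect differently (pipbirlol, pibigirelet), so the final letter is not what conditions the rule; the last vowel is.
"derezgul" has last vowel 'u'. The stems whose last vowel is 'u' (rikutub → rikutob, pipbirlul → pipbirlol) change the last vowel to 'o'.
The other patterns: stems whose last vowel is 'a' add -ir; stems whose last vowel is 'e' add pi- … -et around the stem; stems whose last vowel is 'o' add -ish.
So derezgul → derezgol.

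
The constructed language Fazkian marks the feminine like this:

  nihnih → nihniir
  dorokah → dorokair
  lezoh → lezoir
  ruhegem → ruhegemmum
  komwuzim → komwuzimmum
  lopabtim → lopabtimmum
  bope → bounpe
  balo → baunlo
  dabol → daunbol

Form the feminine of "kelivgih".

kelivgiir

"kelivgih" ends in -h. The stems ending in -h (nihnih → nihniir, dorokah → dorokair, lezoh → lezoir) drop the final letter and add -ir.
The other patterns: stems ending in -m double the final consonant and add -um; stems ending in -e, -l or -o insert -un- after the first vowel.
So kelivgih → kelivgiir.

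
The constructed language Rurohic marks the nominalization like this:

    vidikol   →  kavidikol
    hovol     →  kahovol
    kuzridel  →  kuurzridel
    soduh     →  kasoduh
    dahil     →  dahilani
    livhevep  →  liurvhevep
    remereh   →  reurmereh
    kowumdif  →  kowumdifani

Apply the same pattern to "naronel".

vidikol and dahil both end in -l yet inflect differently (kavidikol, dahilani), so the final letter is not what conditions the rule; the last vowel is.
"naronel" has last vowel 'e'. The stems whose last vowel is 'e' (livhevep → liurvhevep, remereh → reurmereh, kuzridel → kuurzridel) insert -ur- after the first vowel.
The other patterns: stems whose last vowel is 'o' or 'u' add the prefix ka-; stems whose last vowel is 'i' add -ani.
So naronel → naurronel.

naurronel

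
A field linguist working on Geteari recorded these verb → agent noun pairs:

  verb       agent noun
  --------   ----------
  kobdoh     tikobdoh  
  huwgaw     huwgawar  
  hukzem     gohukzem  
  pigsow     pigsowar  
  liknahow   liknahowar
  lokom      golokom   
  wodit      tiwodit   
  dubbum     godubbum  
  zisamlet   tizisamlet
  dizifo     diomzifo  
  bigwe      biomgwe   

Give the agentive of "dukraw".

"dukraw" ends in -w. The stems ending in -w (liknahow → liknahowar, pigsow → pigsowar, huwgaw → huwgawar) add -ar.
So dukraw → dukrawar.

dukrawar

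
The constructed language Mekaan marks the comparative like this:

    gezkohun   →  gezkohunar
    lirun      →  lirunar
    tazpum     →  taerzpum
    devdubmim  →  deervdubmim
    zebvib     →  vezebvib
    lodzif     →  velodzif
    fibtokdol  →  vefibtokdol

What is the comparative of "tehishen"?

tehishenar

gezkohun and tazpum both have last vowel 'u' yet inflect differently (gezkohunar, taerzpum), so the last vowel is not what conditions the rule; the final letter is.
"tehishen" ends in -n. The stems ending in -n (gezkohun → gezkohunar, lirun → lirunar) add -ar.
The other patterns: stems ending in -m insert -er- after the first vowel; stems ending in -b, -f or -l add the prefix ve-.
So tehishen → tehishenar.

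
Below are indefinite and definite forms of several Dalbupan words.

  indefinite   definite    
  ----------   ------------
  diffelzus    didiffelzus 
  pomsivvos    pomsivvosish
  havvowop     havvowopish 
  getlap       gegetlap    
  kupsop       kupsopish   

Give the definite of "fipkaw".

"fipkaw" has last vowel 'a'. The one such stem in the data (getlap → gegetlap) repeats the first consonant+vowel as a prefix (as does diffelzus), so the same rule applies.
So fipkaw → fifipkaw.

fifipkaw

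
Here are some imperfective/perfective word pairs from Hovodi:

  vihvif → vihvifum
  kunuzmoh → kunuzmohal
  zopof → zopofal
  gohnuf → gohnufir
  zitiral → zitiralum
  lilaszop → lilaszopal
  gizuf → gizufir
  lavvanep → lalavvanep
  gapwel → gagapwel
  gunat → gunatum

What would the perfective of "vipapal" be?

"vipapal" has last vowel 'a'. The stems whose last vowel is 'a' (gunat → gunatum, zitiral → zitiralum) add -um.
So vipapal → vipapalum.

vipapalum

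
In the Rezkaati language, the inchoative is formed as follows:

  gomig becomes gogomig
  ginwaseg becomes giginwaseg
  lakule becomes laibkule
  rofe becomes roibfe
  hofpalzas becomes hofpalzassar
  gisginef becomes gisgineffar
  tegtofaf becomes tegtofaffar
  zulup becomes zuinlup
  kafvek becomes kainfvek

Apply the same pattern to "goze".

ginwaseg and lakule both have last vowel 'e' yet inflect differently (giginwaseg, laibkule), so the last vowel is not what conditions the rule; the final letter is.
"goze" ends in -e. The stems ending in -e (lakule → laibkule, rofe → roibfe) insert -ib- after the first vowel.
So goze → goibze.

goibze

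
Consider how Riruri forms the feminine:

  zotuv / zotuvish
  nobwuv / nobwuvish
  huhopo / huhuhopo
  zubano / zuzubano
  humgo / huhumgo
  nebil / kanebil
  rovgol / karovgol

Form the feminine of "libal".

kalibal

huhopo and rovgol both have last vowel 'o' yet inflect differently (huhuhopo, karovgol), so the last vowel is not what conditions the rule; the final letter is.
"libal" ends in -l. The stems ending in -l (nebil → kanebil, rovgol → karovgol) add the prefix ka-.
The other patterns: stems ending in -v add -ish; stems ending in -o repeat the first consonant+vowel as a prefix.
So libal → kalibal.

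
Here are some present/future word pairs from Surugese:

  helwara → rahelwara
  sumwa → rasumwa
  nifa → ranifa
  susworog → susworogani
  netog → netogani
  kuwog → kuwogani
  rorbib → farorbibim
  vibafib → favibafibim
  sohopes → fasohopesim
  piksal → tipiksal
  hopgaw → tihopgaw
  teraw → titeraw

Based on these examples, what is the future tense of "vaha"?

"vaha" ends in -a. The stems ending in -a (helwara → rahelwara, sumwa → rasumwa, nifa → ranifa) add the prefix ra-.
The other patterns: stems ending in -g add -ani; stems ending in -b or -s add fa- … -im around the stem; stems ending in -l or -w add the prefix ti-.
So vaha → ravaha.

ravaha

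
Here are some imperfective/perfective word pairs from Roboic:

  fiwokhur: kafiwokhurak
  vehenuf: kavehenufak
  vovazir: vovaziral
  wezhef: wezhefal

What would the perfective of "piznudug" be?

"piznudug" has last vowel 'u'. The stems whose last vowel is 'u' (fiwokhur → kafiwokhurak, vehenuf → kavehenufak) add ka- … -ak around the stem.
So piznudug → kapiznudugak.

kapiznudugak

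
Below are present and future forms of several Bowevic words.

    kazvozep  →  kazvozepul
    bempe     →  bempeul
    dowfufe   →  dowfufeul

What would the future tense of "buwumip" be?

buwumipul

Every pair shown (kazvozep → kazvozepul, bempe → bempeul, dowfufe → dowfufeul) follows the same rule: add -ul.
So buwumip → buwumipul.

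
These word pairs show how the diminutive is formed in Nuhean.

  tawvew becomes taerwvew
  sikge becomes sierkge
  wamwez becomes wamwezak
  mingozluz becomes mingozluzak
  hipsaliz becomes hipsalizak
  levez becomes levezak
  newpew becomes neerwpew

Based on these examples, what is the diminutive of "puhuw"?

levez and sikge both have last vowel 'e' yet inflect differently (levezak, sierkge), so the last vowel is not what conditions the rule; the final letter is.
"puhuw" ends in -w. The stems ending in -w (tawvew → taerwvew, newpew → neerwpew) insert -er- after the first vowel.
So puhuw → puerhuw.

puerhuw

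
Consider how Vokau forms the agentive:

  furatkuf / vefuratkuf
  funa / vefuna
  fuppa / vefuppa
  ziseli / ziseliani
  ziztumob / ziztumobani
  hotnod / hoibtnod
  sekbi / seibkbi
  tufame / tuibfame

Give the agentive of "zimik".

ziseli and sekbi both end in -i yet inflect differently (ziseliani, seibkbi), so the final letter is not what conditions the rule; the first letter is.
"zimik" begins with z-. The stems beginning with z- (ziseli → ziseliani, ziztumob → ziztumobani) add -ani.
So zimik → zimikani.

zimikani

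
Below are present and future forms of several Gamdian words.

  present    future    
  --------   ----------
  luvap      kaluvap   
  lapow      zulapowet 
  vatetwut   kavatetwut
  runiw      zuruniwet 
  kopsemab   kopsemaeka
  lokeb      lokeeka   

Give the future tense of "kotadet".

kakotadet

"kotadet" ends in -t. The one such stem in the data (vatetwut → kavatetwut) adds the prefix ka-, so the same rule applies.
So kotadet → kakotadet.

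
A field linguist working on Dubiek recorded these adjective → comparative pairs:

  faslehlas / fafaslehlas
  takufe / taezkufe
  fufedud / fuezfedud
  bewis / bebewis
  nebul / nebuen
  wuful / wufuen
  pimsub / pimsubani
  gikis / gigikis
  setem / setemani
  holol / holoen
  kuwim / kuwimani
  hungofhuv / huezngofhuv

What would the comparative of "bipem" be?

wuful and pimsub both have last vowel 'u' yet inflect differently (wufuen, pimsubani), so the last vowel is not what conditions the rule; the final letter is.
"bipem" ends in -m. The stems ending in -m (kuwim → kuwimani, setem → setemani) add -ani.
So bipem → bipemani.

bipemani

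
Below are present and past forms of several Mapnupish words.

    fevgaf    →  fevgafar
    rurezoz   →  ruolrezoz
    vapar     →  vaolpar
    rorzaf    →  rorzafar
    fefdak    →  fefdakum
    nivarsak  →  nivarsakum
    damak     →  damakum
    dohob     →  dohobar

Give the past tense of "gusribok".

gusribokum

"gusribok" ends in -k. The stems ending in -k (fefdak → fefdakum, nivarsak → nivarsakum, damak → damakum) add -um.
So gusribok → gusribokum.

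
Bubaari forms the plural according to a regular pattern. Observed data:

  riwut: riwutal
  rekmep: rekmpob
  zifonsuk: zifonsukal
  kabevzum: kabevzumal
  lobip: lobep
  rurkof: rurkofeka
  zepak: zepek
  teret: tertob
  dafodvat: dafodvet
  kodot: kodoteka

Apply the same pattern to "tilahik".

teret and riwut both end in -t yet inflect differently (tertob, riwutal), so the final letter is not what conditions the rule; the last vowel is.
"tilahik" has last vowel 'i'. The one such stem in the data (lobip → lobep) changes the last vowel to 'e' (as do zepak, dafodvat), so the same rule applies.
So tilahik → tilahek.

tilahek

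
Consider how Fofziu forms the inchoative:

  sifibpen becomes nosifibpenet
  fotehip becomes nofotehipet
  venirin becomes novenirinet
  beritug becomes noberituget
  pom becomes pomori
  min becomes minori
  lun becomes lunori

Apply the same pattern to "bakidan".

nobakidanet

sifibpen and min both end in -n yet inflect differently (nosifibpenet, minori), so the final letter is not what conditions the rule; the number of vowels is.
"bakidan" has 3 vowels. The stems with 3 vowels (sifibpen → nosifibpenet, fotehip → nofotehipet, venirin → novenirinet) add no- … -et around the stem.
The other pattern: stems with 1 vowel add -ori.
So bakidan → nobakidanet.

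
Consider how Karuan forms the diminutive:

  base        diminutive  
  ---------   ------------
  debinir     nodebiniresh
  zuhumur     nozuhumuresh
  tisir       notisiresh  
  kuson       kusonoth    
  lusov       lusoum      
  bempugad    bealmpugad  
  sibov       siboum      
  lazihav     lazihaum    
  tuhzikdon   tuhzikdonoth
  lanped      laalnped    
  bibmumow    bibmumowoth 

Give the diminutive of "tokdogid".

lazihav and bempugad both have last vowel 'a' yet inflect differently (lazihaum, bealmpugad), so the last vowel is not what conditions the rule; the final letter is.
"tokdogid" ends in -d. The stems ending in -d (bempugad → bealmpugad, lanped → laalnped) insert -al- after the first vowel.
The other patterns: stems ending in -r add no- … -esh around the stem; stems ending in -v drop the final letter and add -um; stems ending in -n or -w add -oth.
So tokdogid → toalkdogid.

toalkdogid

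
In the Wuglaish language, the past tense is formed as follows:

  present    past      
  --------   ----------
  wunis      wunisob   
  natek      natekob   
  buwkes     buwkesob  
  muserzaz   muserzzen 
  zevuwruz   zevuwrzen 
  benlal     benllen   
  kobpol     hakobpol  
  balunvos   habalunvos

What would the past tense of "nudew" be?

nudewob

benlal and kobpol both end in -l yet inflect differently (benllen, hakobpol), so the final letter is not what conditions the rule; the last vowel is.
"nudew" has last vowel 'e'. The stems whose last vowel is 'e' (natek → natekob, buwkes → buwkesob) add -ob.
The other patterns: stems whose last vowel is 'a' or 'u' delete the last vowel and add -en; stems whose last vowel is 'o' add the prefix ha-.
So nudew → nudewob.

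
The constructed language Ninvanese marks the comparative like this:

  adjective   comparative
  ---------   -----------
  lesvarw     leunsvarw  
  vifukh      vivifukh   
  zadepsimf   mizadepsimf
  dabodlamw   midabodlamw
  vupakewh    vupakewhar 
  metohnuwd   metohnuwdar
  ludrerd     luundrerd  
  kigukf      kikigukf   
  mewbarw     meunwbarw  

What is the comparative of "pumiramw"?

mipumiramw

vifukh and vupakewh both end in -h yet inflect differently (vivifukh, vupakewhar), so the final letter is not what conditions the rule; the second-to-last letter is.
"pumiramw" has second-to-last letter 'm'. The stems whose second-to-last letter is 'm' (dabodlamw → midabodlamw, zadepsimf → mizadepsimf) add the prefix mi-.
The other patterns: stems whose second-to-last letter is 'k' repeat the first consonant+vowel as a prefix; stems whose second-to-last letter is 'w' add -ar; stems whose second-to-last letter is 'r' insert -un- after the first vowel.
So pumiramw → mipumiramw.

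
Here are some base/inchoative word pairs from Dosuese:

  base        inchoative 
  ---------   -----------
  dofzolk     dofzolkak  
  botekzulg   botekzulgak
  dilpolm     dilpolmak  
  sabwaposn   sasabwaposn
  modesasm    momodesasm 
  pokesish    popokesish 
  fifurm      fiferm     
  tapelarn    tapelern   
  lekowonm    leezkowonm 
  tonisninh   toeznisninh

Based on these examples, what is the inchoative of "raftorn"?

raftern

"raftorn" has second-to-last letter 'r'. The stems whose second-to-last letter is 'r' (fifurm → fiferm, tapelarn → tapelern) change the last vowel to 'e'.
So raftorn → raftern.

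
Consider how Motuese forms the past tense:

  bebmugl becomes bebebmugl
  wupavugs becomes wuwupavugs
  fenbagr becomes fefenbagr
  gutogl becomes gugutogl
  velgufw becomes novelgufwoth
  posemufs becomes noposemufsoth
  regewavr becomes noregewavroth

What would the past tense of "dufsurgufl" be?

nodufsurgufloth

"dufsurgufl" has second-to-last letter 'f'. The stems whose second-to-last letter is 'f' (velgufw → novelgufwoth, posemufs → noposemufsoth) add no- … -oth around the stem.
So dufsurgufl → nodufsurgufloth.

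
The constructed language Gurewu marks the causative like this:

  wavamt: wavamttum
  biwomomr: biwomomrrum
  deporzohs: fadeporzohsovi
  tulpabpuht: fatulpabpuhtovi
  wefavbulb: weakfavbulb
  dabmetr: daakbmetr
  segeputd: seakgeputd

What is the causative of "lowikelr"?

wavamt and tulpabpuht both end in -t yet inflect differently (wavamttum, fatulpabpuhtovi), so the final letter is not what conditions the rule; the second-to-last letter is.
"lowikelr" has second-to-last letter 'l'. The one such stem in the data (wefavbulb → weakfavbulb) inserts -ak- after the first vowel (as do dabmetr, segeputd), so the same rule applies.
The other patterns: stems whose second-to-last letter is 'm' double the final consonant and add -um; stems whose second-to-last letter is 'h' add fa- … -ovi around the stem.
So lowikelr → loakwikelr.

loakwikelr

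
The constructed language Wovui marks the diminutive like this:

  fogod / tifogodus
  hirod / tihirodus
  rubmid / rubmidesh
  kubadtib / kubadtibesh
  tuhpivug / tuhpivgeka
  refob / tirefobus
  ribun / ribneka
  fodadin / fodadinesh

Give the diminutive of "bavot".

tibavotus

ribun and fodadin both end in -n yet inflect differently (ribneka, fodadinesh), so the final letter is not what conditions the rule; the last vowel is.
"bavot" has last vowel 'o'. The stems whose last vowel is 'o' (hirod → tihirodus, fogod → tifogodus, refob → tirefobus) add ti- … -us around the stem.
So bavot → tibavotus.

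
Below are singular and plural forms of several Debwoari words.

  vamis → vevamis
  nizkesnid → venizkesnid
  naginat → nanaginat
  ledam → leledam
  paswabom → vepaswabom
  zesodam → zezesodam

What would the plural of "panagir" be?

vepanagir

ledam and paswabom both end in -m yet inflect differently (leledam, vepaswabom), so the final letter is not what conditions the rule; the last vowel is.
"panagir" has last vowel 'i'. The stems whose last vowel is 'i' (vamis → vevamis, nizkesnid → venizkesnid) add the prefix ve-.
So panagir → vepanagir.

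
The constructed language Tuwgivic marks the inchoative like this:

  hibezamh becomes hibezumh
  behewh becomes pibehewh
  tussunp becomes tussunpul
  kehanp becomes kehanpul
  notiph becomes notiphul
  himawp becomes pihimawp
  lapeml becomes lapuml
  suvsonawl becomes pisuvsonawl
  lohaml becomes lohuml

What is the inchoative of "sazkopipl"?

"sazkopipl" has second-to-last letter 'p'. The one such stem in the data (notiph → notiphul) adds -ul, so the same rule applies.
The other patterns: stems whose second-to-last letter is 'm' change the last vowel to 'u'; stems whose second-to-last letter is 'w' add the prefix pi-.
So sazkopipl → sazkopiplul.

sazkopiplul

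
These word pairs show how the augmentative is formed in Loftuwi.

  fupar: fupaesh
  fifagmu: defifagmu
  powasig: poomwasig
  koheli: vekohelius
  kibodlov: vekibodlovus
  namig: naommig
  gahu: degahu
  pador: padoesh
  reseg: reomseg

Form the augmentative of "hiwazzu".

dehiwazzu

namig and koheli both have last vowel 'i' yet inflect differently (naommig, vekohelius), so the last vowel is not what conditions the rule; the final letter is.
"hiwazzu" ends in -u. The stems ending in -u (gahu → degahu, fifagmu → defifagmu) add the prefix de-.
The other patterns: stems ending in -g insert -om- after the first vowel; stems ending in -r drop the final letter and add -esh; stems ending in -i or -v add ve- … -us around the stem.
So hiwazzu → dehiwazzu.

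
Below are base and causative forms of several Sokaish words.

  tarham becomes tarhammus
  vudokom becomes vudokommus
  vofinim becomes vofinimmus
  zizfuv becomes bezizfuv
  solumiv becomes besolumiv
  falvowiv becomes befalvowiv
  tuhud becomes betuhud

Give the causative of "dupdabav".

vofinim and solumiv both have last vowel 'i' yet inflect differently (vofinimmus, besolumiv), so the last vowel is not what conditions the rule; the final letter is.
"dupdabav" ends in -v. The stems ending in -v (zizfuv → bezizfuv, solumiv → besolumiv, falvowiv → befalvowiv) add the prefix be-.
So dupdabav → bedupdabav.

bedupdabav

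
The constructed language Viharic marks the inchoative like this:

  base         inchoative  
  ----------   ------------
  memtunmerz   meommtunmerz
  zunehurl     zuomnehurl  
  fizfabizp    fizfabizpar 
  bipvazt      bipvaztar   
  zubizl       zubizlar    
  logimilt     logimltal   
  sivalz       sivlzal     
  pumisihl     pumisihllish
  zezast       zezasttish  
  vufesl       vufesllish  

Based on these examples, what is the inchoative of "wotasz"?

zunehurl and zubizl both end in -l yet inflect differently (zuomnehurl, zubizlar), so the final letter is not what conditions the rule; the second-to-last letter is.
"wotasz" has second-to-last letter 's'. The stems whose second-to-last letter is 's' (zezast → zezasttish, vufesl → vufesllish) double the final consonant and add -ish.
So wotasz → wotaszzish.

wotaszzish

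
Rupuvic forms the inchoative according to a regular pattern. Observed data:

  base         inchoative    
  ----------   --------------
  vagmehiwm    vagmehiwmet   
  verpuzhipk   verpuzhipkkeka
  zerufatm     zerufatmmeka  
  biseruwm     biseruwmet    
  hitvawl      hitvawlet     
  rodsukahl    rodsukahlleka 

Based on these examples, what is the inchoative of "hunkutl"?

biseruwm and zerufatm both end in -m yet inflect differently (biseruwmet, zerufatmmeka), so the final letter is not what conditions the rule; the second-to-last letter is.
"hunkutl" has second-to-last letter 't'. The one such stem in the data (zerufatm → zerufatmmeka) doubles the final consonant and adds -eka (as do rodsukahl, verpuzhipk), so the same rule applies.
So hunkutl → hunkutlleka.

hunkutlleka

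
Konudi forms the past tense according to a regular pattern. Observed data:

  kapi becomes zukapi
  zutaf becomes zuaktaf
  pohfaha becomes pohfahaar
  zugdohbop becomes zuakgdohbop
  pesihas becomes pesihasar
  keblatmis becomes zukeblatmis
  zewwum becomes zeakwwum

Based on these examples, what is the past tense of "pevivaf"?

pesihas and keblatmis both end in -s yet inflect differently (pesihasar, zukeblatmis), so the final letter is not what conditions the rule; the first letter is.
"pevivaf" begins with p-. The stems beginning with p- (pesihas → pesihasar, pohfaha → pohfahaar) add -ar.
So pevivaf → pevivafar.

pevivafar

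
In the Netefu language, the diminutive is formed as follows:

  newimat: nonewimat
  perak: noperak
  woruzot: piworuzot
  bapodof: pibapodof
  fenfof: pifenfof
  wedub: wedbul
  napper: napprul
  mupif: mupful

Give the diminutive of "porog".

piporog

newimat and woruzot both end in -t yet inflect differently (nonewimat, piworuzot), so the final letter is not what conditions the rule; the last vowel is.
"porog" has last vowel 'o'. The stems whose last vowel is 'o' (woruzot → piworuzot, bapodof → pibapodof, fenfof → pifenfof) add the prefix pi-.
The other patterns: stems whose last vowel is 'a' add the prefix no-; stems whose last vowel is 'e', 'i' or 'u' delete the last vowel and add -ul.
So porog → piporog.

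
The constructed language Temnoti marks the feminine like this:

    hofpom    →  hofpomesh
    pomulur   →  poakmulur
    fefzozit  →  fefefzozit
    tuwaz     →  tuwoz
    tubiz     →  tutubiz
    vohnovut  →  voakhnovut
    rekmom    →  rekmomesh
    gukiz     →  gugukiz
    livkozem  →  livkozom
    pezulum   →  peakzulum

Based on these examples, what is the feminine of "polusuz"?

poaklusuz

livkozem and pezulum both end in -m yet inflect differently (livkozom, peakzulum), so the final letter is not what conditions the rule; the last vowel is.
"polusuz" has last vowel 'u'. The stems whose last vowel is 'u' (vohnovut → voakhnovut, pezulum → peakzulum, pomulur → poakmulur) insert -ak- after the first vowel.
So polusuz → poaklusuz.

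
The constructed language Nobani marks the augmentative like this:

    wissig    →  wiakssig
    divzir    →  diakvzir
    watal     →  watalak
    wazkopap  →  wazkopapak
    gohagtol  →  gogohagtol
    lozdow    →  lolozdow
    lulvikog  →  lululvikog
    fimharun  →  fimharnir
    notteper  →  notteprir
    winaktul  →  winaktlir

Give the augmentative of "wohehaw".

watal and gohagtol both end in -l yet inflect differently (watalak, gogohagtol), so the final letter is not what conditions the rule; the last vowel is.
"wohehaw" has last vowel 'a'. The stems whose last vowel is 'a' (watal → watalak, wazkopap → wazkopapak) add -ak.
The other patterns: stems whose last vowel is 'i' insert -ak- after the first vowel; stems whose last vowel is 'o' repeat the first consonant+vowel as a prefix; stems whose last vowel is 'e' or 'u' delete the last vowel and add -ir.
So wohehaw → wohehawak.

wohehawak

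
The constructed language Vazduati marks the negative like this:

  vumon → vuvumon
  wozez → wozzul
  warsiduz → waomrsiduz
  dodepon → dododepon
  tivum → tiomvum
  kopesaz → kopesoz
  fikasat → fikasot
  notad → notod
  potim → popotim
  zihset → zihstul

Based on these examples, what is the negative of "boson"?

boboson

"boson" has last vowel 'o'. The stems whose last vowel is 'o' (dodepon → dododepon, vumon → vuvumon) repeat the first consonant+vowel as a prefix.
The other patterns: stems whose last vowel is 'a' change the last vowel to 'o'; stems whose last vowel is 'e' delete the last vowel and add -ul; stems whose last vowel is 'u' insert -om- after the first vowel.
So boson → boboson.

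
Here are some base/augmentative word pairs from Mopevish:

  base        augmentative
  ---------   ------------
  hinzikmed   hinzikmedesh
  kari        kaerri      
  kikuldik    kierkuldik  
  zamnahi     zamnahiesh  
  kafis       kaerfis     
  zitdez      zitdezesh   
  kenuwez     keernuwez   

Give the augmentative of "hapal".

hapalesh

kari and zamnahi both end in -i yet inflect differently (kaerri, zamnahiesh), so the final letter is not what conditions the rule; the first letter is.
"hapal" begins with h-. The one such stem in the data (hinzikmed → hinzikmedesh) adds -esh, so the same rule applies.
The other pattern: stems beginning with k- insert -er- after the first vowel.
So hapal → hapalesh.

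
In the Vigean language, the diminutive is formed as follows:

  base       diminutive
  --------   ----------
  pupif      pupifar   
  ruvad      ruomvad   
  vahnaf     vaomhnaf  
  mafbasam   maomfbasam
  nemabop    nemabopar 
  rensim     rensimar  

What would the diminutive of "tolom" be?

tolomar

rensim and mafbasam both end in -m yet inflect differently (rensimar, maomfbasam), so the final letter is not what conditions the rule; the last vowel is.
"tolom" has last vowel 'o'. The one such stem in the data (nemabop → nemabopar) adds -ar, so the same rule applies.
So tolom → tolomar.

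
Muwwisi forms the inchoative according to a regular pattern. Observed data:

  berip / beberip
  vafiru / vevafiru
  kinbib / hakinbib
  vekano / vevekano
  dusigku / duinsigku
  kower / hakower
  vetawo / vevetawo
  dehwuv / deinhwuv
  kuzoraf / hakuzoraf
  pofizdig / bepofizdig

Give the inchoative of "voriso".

vevoriso

vafiru and dusigku both end in -u yet inflect differently (vevafiru, duinsigku), so the final letter is not what conditions the rule; the first letter is.
"voriso" begins with v-. The stems beginning with v- (vekano → vevekano, vafiru → vevafiru, vetawo → vevetawo) add the prefix ve-.
So voriso → vevoriso.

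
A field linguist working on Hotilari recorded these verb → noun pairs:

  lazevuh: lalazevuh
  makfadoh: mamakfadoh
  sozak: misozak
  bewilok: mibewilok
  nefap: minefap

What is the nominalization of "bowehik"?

makfadoh and bewilok both have last vowel 'o' yet inflect differently (mamakfadoh, mibewilok), so the last vowel is not what conditions the rule; the final letter is.
"bowehik" ends in -k. The stems ending in -k (bewilok → mibewilok, sozak → misozak) add the prefix mi-.
So bowehik → mibowehik.

mibowehik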